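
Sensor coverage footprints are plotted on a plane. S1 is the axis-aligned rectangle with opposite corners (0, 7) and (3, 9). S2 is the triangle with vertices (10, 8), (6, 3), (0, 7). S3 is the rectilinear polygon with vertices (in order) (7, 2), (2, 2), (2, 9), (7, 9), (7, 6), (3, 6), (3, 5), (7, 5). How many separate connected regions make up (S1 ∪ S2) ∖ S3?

2

(S1 ∪ S2) ∖ S3 splits into 2 disjoint pieces (area 5.3333, area 9.175).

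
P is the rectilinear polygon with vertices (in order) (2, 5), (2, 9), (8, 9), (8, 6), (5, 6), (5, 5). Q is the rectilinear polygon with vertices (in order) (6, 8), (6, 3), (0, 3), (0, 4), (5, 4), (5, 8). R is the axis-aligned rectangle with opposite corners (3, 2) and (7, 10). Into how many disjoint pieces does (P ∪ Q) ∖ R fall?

(P ∪ Q) ∖ R splits into 3 disjoint pieces (area 4, area 3, area 3).

3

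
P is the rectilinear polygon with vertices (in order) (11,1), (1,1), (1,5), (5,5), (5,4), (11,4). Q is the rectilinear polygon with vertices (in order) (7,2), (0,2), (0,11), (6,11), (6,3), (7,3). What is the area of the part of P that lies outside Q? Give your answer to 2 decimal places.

|P| = 34, |P∩Q| = 15.
|P ∖ Q| = |P| − |P∩Q| = 34 − 15 = 19.00.

19.00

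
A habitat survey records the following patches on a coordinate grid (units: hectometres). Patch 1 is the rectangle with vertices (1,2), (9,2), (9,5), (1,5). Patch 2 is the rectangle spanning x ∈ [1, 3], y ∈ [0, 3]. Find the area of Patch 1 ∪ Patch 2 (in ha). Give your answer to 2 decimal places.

28.00

By inclusion–exclusion:
Individual areas: |Patch 1| = 24, |Patch 2| = 6.
|Patch 1∩Patch 2|: x∈[1,3], y∈[2,3] → 2·1 = 2.
|Patch 1 ∪ Patch 2| = 30 − 2 = 28.00.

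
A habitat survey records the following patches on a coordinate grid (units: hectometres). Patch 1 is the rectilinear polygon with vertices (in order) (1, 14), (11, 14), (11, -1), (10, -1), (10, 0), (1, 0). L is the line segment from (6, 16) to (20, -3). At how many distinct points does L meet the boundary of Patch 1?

2

The segment meets the boundary at (11,9.214), (7.474,14).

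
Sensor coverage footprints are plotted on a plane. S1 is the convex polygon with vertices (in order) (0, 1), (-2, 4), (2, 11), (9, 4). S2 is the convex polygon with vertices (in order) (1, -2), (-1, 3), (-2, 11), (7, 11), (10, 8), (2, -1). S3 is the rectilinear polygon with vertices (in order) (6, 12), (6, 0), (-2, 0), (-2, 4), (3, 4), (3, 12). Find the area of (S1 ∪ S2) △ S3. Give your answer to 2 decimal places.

68.06

|S1 ∪ S2| = 97.6377.
|(S1 ∪ S2) ∩ S3| = 42.7885.
|(S1 ∪ S2) △ S3| = 97.6377 + 56 − 85.5769 = 68.06.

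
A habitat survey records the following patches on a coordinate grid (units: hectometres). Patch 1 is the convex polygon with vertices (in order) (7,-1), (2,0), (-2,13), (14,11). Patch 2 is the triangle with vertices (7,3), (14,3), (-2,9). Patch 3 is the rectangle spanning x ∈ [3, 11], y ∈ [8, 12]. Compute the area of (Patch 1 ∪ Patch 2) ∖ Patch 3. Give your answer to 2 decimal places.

|Patch 1 ∪ Patch 2| = 137.1646.
|(Patch 1 ∪ Patch 2) ∩ Patch 3| = 30.4375.
|(Patch 1 ∪ Patch 2) ∖ Patch 3| = 137.1646 − 30.4375 = 106.73.

106.73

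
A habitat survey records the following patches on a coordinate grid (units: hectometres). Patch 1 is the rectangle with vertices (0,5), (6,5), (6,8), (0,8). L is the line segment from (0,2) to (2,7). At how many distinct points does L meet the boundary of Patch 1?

The segment meets the boundary at (1.2,5).

1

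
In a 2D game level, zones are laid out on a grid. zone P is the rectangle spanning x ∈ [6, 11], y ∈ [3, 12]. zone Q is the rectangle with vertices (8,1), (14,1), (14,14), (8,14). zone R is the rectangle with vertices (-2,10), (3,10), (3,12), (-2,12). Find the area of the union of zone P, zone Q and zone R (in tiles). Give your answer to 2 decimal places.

106.00

By inclusion–exclusion:
Individual areas: |zone P| = 45, |zone Q| = 78, |zone R| = 10.
|zone P∩zone Q|: x∈[8,11], y∈[3,12] → 3·9 = 27.
|zone P∩zone R| = 0 (no overlap).
|zone Q∩zone R| = 0 (no overlap).
|zone P∩zone Q∩zone R| = 0.
|zone P ∪ zone Q ∪ zone R| = 133 − 27 + 0 = 106.00.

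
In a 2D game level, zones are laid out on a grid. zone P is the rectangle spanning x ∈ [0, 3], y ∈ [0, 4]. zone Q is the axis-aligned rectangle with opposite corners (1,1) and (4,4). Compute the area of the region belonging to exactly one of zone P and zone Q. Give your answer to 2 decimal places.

|zone P∩zone Q|: x∈[1,3], y∈[1,4] → 2·3 = 6.
|zone P △ zone Q| = |zone P| + |zone Q| − 2·|zone P∩zone Q| = 12 + 9 − 12 = 9.00.

9.00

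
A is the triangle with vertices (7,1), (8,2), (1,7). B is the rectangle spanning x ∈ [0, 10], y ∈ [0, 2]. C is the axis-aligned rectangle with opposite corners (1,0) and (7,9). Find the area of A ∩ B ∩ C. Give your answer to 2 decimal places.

0.50

The intersection is the polygon with vertices (6,2), (7,2), (7,1).
By the shoelace formula its area is 0.50.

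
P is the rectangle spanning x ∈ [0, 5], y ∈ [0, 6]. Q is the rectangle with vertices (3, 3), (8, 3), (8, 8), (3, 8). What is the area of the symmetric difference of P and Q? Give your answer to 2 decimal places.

|P∩Q|: x∈[3,5], y∈[3,6] → 2·3 = 6.
|P △ Q| = |P| + |Q| − 2·|P∩Q| = 30 + 25 − 12 = 43.00.

43.00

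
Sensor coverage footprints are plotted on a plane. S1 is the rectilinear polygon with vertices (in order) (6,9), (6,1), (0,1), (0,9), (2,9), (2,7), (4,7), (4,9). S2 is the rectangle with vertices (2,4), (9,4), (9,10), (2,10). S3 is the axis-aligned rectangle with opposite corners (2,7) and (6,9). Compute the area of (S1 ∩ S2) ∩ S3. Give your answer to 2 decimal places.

4.00

|S1 ∩ S2| = 16.
|(S1 ∩ S2) ∩ S3| = 4.00.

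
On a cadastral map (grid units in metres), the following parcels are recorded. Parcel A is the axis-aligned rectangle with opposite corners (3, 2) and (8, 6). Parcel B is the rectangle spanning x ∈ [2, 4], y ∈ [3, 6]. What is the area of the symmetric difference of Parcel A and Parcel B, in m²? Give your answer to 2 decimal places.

|Parcel A∩Parcel B|: x∈[3,4], y∈[3,6] → 1·3 = 3.
|Parcel A △ Parcel B| = |Parcel A| + |Parcel B| − 2·|Parcel A∩Parcel B| = 20 + 6 − 6 = 20.00.

20.00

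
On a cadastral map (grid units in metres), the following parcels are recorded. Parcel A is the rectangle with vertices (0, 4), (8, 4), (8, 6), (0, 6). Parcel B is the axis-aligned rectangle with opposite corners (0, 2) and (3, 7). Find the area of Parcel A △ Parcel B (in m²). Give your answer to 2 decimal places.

19.00

|Parcel A∩Parcel B|: x∈[0,3], y∈[4,6] → 3·2 = 6.
|Parcel A △ Parcel B| = |Parcel A| + |Parcel B| − 2·|Parcel A∩Parcel B| = 16 + 15 − 12 = 19.00.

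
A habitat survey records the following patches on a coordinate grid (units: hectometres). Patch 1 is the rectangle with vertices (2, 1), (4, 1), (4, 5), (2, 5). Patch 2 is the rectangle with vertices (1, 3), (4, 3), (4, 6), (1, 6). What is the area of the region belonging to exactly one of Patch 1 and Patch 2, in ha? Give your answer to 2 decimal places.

9.00

|Patch 1∩Patch 2|: x∈[2,4], y∈[3,5] → 2·2 = 4.
|Patch 1 △ Patch 2| = |Patch 1| + |Patch 2| − 2·|Patch 1∩Patch 2| = 8 + 9 − 8 = 9.00.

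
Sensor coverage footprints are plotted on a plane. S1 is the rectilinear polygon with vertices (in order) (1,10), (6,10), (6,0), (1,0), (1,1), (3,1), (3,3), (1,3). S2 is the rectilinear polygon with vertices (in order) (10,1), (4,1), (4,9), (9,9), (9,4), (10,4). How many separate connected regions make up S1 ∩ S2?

S1 ∩ S2 is a single connected region.

1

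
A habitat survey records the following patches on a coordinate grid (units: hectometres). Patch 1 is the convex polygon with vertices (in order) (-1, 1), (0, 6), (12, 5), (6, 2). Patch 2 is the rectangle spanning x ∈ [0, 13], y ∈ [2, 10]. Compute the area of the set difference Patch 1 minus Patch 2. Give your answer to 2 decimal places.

5.00

|Patch 1| = 38, |Patch 1∩Patch 2| = 33.
|Patch 1 ∖ Patch 2| = |Patch 1| − |Patch 1∩Patch 2| = 38 − 33 = 5.00.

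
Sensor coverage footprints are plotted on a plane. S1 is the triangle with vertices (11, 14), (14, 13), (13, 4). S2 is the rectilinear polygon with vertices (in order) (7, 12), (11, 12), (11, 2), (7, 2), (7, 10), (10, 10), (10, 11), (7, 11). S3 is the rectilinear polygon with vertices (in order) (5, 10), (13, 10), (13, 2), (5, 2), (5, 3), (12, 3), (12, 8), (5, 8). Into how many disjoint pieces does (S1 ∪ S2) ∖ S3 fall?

3

(S1 ∪ S2) ∖ S3 splits into 3 disjoint pieces (area 10.4, area 5, area 20).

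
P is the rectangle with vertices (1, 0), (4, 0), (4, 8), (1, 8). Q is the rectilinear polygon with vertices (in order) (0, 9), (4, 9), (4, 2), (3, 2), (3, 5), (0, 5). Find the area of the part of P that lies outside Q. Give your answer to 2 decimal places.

|P| = 24, |P∩Q| = 12.
|P ∖ Q| = |P| − |P∩Q| = 24 − 12 = 12.00.

12.00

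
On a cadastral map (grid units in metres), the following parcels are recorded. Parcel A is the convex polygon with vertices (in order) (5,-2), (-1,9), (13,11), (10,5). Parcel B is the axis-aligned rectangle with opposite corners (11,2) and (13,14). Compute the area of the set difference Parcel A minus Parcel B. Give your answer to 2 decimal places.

83.79

|Parcel A| = 87.5, |Parcel A∩Parcel B| = 3.7143.
|Parcel A ∖ Parcel B| = |Parcel A| − |Parcel A∩Parcel B| = 87.5 − 3.7143 = 83.79.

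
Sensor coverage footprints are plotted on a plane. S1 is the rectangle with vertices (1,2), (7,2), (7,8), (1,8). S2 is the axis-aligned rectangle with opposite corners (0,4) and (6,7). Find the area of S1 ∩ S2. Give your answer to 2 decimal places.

15.00

|S1∩S2|: x∈[1,6], y∈[4,7] → 5·3 = 15.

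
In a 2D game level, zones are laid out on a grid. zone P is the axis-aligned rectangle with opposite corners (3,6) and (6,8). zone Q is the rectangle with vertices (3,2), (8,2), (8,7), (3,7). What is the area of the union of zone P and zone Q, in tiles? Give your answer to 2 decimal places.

28.00

By inclusion–exclusion:
Individual areas: |zone P| = 6, |zone Q| = 25.
|zone P∩zone Q|: x∈[3,6], y∈[6,7] → 3·1 = 3.
|zone P ∪ zone Q| = 31 − 3 = 28.00.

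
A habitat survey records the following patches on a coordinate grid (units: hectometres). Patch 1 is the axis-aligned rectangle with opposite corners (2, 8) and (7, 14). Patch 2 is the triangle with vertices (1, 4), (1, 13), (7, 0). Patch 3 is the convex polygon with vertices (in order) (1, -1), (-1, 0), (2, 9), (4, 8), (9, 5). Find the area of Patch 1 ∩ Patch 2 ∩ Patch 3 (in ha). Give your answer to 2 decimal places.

0.84

The intersection is the polygon with vertices (2,9), (3.1,8.45), (3.308,8), (2,8).
By the shoelace formula its area is 0.84.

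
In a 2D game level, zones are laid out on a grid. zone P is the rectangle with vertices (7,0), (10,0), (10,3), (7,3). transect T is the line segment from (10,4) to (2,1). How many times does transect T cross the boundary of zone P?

2

The segment meets the boundary at (7,2.875), (7.333,3).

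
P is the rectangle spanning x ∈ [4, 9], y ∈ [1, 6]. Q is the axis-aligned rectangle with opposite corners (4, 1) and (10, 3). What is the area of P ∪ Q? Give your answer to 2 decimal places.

27.00

By inclusion–exclusion:
Individual areas: |P| = 25, |Q| = 12.
|P∩Q|: x∈[4,9], y∈[1,3] → 5·2 = 10.
|P ∪ Q| = 37 − 10 = 27.00.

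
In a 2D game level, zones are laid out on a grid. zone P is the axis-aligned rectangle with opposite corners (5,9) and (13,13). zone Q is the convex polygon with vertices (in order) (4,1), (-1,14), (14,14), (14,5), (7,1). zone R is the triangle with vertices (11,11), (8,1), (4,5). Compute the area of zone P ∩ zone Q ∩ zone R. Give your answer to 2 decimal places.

1.73

The intersection is the polygon with vertices (8.667,9), (11,11), (10.4,9).
By the shoelace formula its area is 1.73.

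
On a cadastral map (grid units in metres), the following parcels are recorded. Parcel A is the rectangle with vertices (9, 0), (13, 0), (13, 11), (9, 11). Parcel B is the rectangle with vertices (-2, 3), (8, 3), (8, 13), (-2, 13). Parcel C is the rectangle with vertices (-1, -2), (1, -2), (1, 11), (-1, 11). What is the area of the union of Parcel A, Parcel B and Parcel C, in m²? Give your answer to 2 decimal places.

154.00

By inclusion–exclusion:
Individual areas: |Parcel A| = 44, |Parcel B| = 100, |Parcel C| = 26.
|Parcel A∩Parcel B| = 0 (no overlap).
|Parcel A∩Parcel C| = 0 (no overlap).
|Parcel B∩Parcel C|: x∈[-1,1], y∈[3,11] → 2·8 = 16.
|Parcel A∩Parcel B∩Parcel C| = 0.
|Parcel A ∪ Parcel B ∪ Parcel C| = 170 − 16 + 0 = 154.00.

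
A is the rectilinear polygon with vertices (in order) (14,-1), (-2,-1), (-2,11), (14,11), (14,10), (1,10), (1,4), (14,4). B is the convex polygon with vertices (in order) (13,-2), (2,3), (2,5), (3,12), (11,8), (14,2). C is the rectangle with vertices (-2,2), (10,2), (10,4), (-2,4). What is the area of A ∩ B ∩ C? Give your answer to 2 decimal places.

The intersection is the polygon with vertices (2,3), (2,4), (10,4), (10,2), (4.2,2).
By the shoelace formula its area is 14.90.

14.90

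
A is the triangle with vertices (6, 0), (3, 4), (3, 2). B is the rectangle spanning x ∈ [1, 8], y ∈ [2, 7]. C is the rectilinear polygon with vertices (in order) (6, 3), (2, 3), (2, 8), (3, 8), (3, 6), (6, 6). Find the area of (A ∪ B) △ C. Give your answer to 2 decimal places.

24.50

|A ∪ B| = 36.5.
|(A ∪ B) ∩ C| = 13.
|(A ∪ B) △ C| = 36.5 + 14 − 26 = 24.50.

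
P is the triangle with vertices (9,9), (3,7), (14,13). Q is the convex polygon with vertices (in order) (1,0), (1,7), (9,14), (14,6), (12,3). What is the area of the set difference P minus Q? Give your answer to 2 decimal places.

|P| = 7, |P∩Q| = 5.7888.
|P ∖ Q| = |P| − |P∩Q| = 7 − 5.7888 = 1.21.

1.21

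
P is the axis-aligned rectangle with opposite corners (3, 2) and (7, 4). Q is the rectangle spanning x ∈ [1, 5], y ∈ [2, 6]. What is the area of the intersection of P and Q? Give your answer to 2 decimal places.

|P∩Q|: x∈[3,5], y∈[2,4] → 2·2 = 4.

4.00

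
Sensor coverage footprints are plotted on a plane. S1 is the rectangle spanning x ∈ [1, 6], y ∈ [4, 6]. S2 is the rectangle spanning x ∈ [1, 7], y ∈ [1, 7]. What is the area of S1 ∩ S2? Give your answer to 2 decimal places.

10.00

|S1∩S2|: x∈[1,6], y∈[4,6] → 5·2 = 10.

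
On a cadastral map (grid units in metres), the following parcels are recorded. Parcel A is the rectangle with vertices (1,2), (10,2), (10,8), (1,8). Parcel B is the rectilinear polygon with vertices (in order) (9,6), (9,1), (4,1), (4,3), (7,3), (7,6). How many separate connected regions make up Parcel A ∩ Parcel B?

1

Parcel A ∩ Parcel B is a single connected region.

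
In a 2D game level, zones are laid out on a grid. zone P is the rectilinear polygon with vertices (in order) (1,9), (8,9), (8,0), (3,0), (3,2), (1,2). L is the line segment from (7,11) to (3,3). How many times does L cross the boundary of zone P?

The segment meets the boundary at (6,9).

1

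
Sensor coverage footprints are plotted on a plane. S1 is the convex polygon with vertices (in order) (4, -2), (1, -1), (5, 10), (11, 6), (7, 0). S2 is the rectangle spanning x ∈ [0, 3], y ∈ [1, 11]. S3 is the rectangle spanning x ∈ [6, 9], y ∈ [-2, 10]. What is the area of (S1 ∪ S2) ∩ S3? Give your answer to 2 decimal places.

The region (S1 ∪ S2) ∩ S3 is the polygon with vertices (9,7.333), (9,3), (7,0), (6,-0.667), (6,9.333).
By the shoelace formula its area is 22.33.

22.33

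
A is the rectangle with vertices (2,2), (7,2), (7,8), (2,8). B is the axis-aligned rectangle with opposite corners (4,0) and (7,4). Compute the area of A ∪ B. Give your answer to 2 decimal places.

36.00

By inclusion–exclusion:
Individual areas: |A| = 30, |B| = 12.
|A∩B|: x∈[4,7], y∈[2,4] → 3·2 = 6.
|A ∪ B| = 42 − 6 = 36.00.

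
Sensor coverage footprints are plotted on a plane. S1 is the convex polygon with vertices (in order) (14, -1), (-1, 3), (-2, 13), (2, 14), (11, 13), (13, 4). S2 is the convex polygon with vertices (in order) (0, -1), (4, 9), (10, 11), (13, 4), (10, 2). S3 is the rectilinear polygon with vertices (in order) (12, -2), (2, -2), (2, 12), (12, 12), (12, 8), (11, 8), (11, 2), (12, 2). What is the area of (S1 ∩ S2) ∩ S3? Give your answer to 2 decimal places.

|S1 ∩ S2| = 74.7208.
|(S1 ∩ S2) ∩ S3| = 68.23.

68.23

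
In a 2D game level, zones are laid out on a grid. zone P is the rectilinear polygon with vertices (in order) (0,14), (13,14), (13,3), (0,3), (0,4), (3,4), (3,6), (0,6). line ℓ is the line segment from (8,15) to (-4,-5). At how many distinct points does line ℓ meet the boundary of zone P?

4

The segment meets the boundary at (0.8,3), (1.4,4), (2.6,6), (7.4,14).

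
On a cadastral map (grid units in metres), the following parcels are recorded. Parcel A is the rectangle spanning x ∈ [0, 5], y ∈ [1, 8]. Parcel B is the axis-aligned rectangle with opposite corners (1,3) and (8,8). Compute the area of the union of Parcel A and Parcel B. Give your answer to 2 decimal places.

By inclusion–exclusion:
Individual areas: |Parcel A| = 35, |Parcel B| = 35.
|Parcel A∩Parcel B|: x∈[1,5], y∈[3,8] → 4·5 = 20.
|Parcel A ∪ Parcel B| = 70 − 20 = 50.00.

50.00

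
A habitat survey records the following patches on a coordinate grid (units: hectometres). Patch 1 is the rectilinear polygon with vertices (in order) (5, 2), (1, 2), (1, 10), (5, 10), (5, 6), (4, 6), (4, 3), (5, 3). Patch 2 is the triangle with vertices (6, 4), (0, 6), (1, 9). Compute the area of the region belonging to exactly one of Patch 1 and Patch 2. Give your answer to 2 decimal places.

|Patch 1| = 29, |Patch 2| = 10, |Patch 1∩Patch 2| = 7.
|Patch 1 △ Patch 2| = |Patch 1| + |Patch 2| − 2·|Patch 1∩Patch 2| = 29 + 10 − 14 = 25.00.

25.00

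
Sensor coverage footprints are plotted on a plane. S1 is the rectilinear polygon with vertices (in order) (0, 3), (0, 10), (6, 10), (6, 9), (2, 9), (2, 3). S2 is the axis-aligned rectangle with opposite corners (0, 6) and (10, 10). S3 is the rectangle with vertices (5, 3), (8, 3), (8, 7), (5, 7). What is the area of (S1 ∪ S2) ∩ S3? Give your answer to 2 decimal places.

The region (S1 ∪ S2) ∩ S3 is the polygon with vertices (5,6), (5,7), (8,7), (8,6).
By the shoelace formula its area is 3.00.

3.00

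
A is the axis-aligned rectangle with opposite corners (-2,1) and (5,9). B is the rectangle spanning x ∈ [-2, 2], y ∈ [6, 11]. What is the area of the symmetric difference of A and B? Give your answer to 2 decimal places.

52.00

|A∩B|: x∈[-2,2], y∈[6,9] → 4·3 = 12.
|A △ B| = |A| + |B| − 2·|A∩B| = 56 + 20 − 24 = 52.00.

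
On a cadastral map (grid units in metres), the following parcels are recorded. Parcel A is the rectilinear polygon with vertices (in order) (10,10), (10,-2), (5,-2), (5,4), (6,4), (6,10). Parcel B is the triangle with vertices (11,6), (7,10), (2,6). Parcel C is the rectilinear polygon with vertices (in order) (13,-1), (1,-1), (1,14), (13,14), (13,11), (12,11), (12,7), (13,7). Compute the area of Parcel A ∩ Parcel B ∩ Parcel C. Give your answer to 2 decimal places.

The intersection is the polygon with vertices (6,6), (6,9.2), (7,10), (10,7), (10,6).
By the shoelace formula its area is 11.10.

11.10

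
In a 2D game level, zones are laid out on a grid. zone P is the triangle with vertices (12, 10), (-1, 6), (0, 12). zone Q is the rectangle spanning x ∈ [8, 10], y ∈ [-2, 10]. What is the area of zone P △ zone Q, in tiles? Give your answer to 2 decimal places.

|zone P| = 37, |zone Q| = 24, |zone P∩zone Q| = 1.8462.
|zone P △ zone Q| = |zone P| + |zone Q| − 2·|zone P∩zone Q| = 37 + 24 − 3.6923 = 57.31.

57.31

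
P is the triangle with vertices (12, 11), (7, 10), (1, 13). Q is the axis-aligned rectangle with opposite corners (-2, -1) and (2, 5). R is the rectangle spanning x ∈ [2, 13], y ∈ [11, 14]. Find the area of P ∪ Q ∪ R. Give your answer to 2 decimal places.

By inclusion–exclusion:
Individual areas: |P| = 10.5, |Q| = 24, |R| = 33.
|P∩Q| = 0.
|P∩R| = 6.8409.
|Q∩R| = 0 (no overlap).
|P∩Q∩R| = 0.
|P ∪ Q ∪ R| = 67.5 − 6.8409 + 0 = 60.66.

60.66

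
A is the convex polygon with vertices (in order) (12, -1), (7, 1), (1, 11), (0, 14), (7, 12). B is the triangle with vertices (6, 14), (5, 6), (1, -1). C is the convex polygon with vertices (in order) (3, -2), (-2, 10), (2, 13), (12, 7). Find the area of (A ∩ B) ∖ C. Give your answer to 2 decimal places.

|A ∩ B| = 6.5855.
|(A ∩ B) ∩ C| = 5.9219.
|(A ∩ B) ∖ C| = 6.5855 − 5.9219 = 0.66.

0.66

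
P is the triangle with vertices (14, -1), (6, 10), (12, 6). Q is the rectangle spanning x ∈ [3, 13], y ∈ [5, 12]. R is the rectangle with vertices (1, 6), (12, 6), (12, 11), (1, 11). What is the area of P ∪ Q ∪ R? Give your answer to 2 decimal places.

87.95

By inclusion–exclusion:
Individual areas: |P| = 17, |Q| = 70, |R| = 55.
|P∩Q| = 9.0519.
|P∩R| = 6.1818.
|Q∩R|: x∈[3,12], y∈[6,11] → 9·5 = 45.
|P∩Q∩R| = 6.1818.
|P ∪ Q ∪ R| = 142 − 60.2338 + 6.1818 = 87.95.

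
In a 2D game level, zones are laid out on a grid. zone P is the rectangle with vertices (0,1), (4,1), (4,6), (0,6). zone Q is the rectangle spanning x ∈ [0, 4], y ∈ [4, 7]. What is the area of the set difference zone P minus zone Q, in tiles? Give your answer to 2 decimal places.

|zone P∩zone Q|: x∈[0,4], y∈[4,6] → 4·2 = 8.
|zone P| = 20.
|zone P ∖ zone Q| = |zone P| − |zone P∩zone Q| = 20 − 8 = 12.00.

12.00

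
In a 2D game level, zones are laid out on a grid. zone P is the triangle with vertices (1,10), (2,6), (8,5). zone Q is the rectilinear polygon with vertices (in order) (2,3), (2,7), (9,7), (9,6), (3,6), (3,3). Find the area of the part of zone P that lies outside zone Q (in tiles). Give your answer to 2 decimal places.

7.52

|zone P| = 11.5, |zone P∩zone Q| = 3.9833.
|zone P ∖ zone Q| = |zone P| − |zone P∩zone Q| = 11.5 − 3.9833 = 7.52.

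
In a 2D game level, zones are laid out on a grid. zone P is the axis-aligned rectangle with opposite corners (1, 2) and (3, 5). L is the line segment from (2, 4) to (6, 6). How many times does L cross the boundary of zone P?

1

The segment meets the boundary at (3,4.5).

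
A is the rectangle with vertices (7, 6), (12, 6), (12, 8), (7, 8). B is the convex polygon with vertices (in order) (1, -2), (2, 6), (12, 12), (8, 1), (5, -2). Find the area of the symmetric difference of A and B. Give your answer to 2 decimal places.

|A| = 10, |B| = 75.5, |A∩B| = 6.3636.
|A △ B| = |A| + |B| − 2·|A∩B| = 10 + 75.5 − 12.7273 = 72.77.

72.77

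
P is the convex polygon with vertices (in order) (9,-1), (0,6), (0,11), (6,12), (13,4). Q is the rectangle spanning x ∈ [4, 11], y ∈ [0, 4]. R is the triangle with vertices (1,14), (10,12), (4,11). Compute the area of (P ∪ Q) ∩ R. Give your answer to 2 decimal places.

The region (P ∪ Q) ∩ R is the polygon with vertices (6,12), (6.509,11.418), (4,11), (3.429,11.571).
By the shoelace formula its area is 1.69.

1.69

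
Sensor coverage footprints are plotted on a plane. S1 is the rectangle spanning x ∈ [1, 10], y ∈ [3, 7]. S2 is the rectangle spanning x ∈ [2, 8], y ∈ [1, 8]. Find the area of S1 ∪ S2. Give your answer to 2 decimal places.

54.00

By inclusion–exclusion:
Individual areas: |S1| = 36, |S2| = 42.
|S1∩S2|: x∈[2,8], y∈[3,7] → 6·4 = 24.
|S1 ∪ S2| = 78 − 24 = 54.00.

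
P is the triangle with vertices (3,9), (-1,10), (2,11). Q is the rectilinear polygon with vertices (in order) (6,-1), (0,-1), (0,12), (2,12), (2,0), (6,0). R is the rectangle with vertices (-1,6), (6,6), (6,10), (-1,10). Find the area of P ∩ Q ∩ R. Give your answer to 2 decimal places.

The intersection is the polygon with vertices (0,10), (2,10), (2,9.25), (0,9.75).
By the shoelace formula its area is 1.00.

1.00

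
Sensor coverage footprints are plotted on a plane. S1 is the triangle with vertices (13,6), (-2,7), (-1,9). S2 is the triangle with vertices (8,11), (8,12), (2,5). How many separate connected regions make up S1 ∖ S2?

S1 ∖ S2 splits into 2 disjoint pieces (area 5.6985, area 9.4317).

2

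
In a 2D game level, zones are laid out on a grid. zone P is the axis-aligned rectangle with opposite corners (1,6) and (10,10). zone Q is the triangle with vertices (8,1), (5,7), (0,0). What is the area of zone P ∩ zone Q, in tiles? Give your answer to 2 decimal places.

The intersection is the polygon with vertices (4.286,6), (5,7), (5.5,6).
By the shoelace formula its area is 0.61.

0.61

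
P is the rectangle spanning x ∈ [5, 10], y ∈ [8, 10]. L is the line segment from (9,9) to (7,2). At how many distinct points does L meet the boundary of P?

The segment meets the boundary at (8.714,8).

1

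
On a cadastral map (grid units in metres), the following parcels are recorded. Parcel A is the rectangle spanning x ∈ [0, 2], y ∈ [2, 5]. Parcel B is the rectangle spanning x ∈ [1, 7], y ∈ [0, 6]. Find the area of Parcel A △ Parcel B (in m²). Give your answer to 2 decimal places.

|Parcel A∩Parcel B|: x∈[1,2], y∈[2,5] → 1·3 = 3.
|Parcel A △ Parcel B| = |Parcel A| + |Parcel B| − 2·|Parcel A∩Parcel B| = 6 + 36 − 6 = 36.00.

36.00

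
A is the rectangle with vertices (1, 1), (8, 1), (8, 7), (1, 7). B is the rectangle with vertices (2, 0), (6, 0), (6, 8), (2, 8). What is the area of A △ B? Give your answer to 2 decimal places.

26.00

|A∩B|: x∈[2,6], y∈[1,7] → 4·6 = 24.
|A △ B| = |A| + |B| − 2·|A∩B| = 42 + 32 − 48 = 26.00.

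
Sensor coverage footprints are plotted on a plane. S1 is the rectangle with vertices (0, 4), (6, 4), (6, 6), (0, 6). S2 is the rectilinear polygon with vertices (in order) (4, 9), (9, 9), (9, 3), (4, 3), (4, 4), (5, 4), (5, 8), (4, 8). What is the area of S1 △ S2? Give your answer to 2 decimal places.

34.00

|S1| = 12, |S2| = 26, |S1∩S2| = 2.
|S1 △ S2| = |S1| + |S2| − 2·|S1∩S2| = 12 + 26 − 4 = 34.00.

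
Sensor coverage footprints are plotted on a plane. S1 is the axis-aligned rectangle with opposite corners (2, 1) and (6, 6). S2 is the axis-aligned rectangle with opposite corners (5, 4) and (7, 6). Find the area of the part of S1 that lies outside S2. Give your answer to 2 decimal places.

18.00

|S1∩S2|: x∈[5,6], y∈[4,6] → 1·2 = 2.
|S1| = 20.
|S1 ∖ S2| = |S1| − |S1∩S2| = 20 − 2 = 18.00.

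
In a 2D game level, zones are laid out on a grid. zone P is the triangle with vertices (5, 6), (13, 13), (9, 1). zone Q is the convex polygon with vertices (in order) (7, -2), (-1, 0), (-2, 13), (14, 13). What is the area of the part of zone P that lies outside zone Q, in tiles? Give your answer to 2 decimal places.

|zone P| = 34, |zone P∩zone Q| = 32.7921.
|zone P ∖ zone Q| = |zone P| − |zone P∩zone Q| = 34 − 32.7921 = 1.21.

1.21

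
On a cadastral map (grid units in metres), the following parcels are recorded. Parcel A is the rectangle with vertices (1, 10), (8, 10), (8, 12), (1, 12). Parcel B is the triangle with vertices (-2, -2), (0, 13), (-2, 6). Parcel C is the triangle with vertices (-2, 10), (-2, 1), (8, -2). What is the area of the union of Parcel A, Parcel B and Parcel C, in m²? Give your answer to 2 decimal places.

By inclusion–exclusion:
Individual areas: |Parcel A| = 14, |Parcel B| = 8, |Parcel C| = 45.
|Parcel A∩Parcel B| = 0.
|Parcel A∩Parcel C| = 0.
|Parcel B∩Parcel C| = 5.9968.
|Parcel A∩Parcel B∩Parcel C| = 0.
|Parcel A ∪ Parcel B ∪ Parcel C| = 67 − 5.9968 + 0 = 61.00.

61.00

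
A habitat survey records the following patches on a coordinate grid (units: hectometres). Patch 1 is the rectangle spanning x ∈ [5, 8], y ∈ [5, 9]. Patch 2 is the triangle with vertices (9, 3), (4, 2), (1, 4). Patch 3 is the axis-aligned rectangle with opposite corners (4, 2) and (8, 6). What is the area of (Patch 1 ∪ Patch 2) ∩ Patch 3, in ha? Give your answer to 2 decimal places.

|Patch 1 ∪ Patch 2| = 18.5.
|(Patch 1 ∪ Patch 2) ∩ Patch 3| = 6.90.

6.90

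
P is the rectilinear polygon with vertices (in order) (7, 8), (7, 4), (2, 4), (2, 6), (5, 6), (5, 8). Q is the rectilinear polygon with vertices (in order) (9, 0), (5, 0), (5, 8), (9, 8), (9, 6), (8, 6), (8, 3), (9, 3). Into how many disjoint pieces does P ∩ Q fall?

P ∩ Q is a single connected region.

1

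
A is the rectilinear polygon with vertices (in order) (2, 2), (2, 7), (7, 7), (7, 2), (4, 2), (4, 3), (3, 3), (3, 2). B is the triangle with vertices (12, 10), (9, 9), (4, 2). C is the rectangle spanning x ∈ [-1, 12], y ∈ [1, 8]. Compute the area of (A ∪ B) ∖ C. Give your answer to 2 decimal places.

2.86

|A ∪ B| = 30.2.
|(A ∪ B) ∩ C| = 27.3429.
|(A ∪ B) ∖ C| = 30.2 − 27.3429 = 2.86.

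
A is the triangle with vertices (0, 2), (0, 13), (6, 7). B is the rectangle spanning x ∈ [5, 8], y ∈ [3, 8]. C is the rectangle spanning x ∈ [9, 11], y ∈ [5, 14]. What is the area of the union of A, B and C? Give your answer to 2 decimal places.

65.08

By inclusion–exclusion:
Individual areas: |A| = 33, |B| = 15, |C| = 18.
|A∩B| = 0.9167.
|A∩C| = 0.
|B∩C| = 0 (no overlap).
|A∩B∩C| = 0.
|A ∪ B ∪ C| = 66 − 0.9167 + 0 = 65.08.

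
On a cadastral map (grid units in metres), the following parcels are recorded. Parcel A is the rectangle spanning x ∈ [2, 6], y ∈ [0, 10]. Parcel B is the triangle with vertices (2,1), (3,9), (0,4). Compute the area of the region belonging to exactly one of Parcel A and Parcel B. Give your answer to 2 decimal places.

43.17

|Parcel A| = 40, |Parcel B| = 9.5, |Parcel A∩Parcel B| = 3.1667.
|Parcel A △ Parcel B| = |Parcel A| + |Parcel B| − 2·|Parcel A∩Parcel B| = 40 + 9.5 − 6.3333 = 43.17.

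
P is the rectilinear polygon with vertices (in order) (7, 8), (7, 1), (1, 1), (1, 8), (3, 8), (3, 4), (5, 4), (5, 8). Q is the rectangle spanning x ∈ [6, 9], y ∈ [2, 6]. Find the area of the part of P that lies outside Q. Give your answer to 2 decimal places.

30.00

|P| = 34, |P∩Q| = 4.
|P ∖ Q| = |P| − |P∩Q| = 34 − 4 = 30.00.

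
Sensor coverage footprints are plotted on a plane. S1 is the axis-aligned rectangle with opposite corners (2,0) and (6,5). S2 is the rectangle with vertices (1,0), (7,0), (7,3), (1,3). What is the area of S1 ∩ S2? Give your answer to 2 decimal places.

|S1∩S2|: x∈[2,6], y∈[0,3] → 4·3 = 12.

12.00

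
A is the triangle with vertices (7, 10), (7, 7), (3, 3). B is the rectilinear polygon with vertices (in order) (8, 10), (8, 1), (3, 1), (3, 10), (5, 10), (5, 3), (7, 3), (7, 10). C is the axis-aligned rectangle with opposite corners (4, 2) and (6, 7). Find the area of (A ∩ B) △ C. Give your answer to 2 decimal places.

9.25

|A ∩ B| = 1.5.
|(A ∩ B) ∩ C| = 1.125.
|(A ∩ B) △ C| = 1.5 + 10 − 2.25 = 9.25.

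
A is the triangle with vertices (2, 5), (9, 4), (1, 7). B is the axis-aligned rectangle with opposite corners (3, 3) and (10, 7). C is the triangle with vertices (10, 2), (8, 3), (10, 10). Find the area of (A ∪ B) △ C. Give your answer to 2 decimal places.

|A ∪ B| = 30.3214.
|(A ∪ B) ∩ C| = 5.7143.
|(A ∪ B) △ C| = 30.3214 + 8 − 11.4286 = 26.89.

26.89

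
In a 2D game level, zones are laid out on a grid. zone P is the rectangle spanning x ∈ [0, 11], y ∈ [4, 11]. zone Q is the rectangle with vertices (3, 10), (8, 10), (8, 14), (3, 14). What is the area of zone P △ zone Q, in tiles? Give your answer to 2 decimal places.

87.00

|zone P∩zone Q|: x∈[3,8], y∈[10,11] → 5·1 = 5.
|zone P △ zone Q| = |zone P| + |zone Q| − 2·|zone P∩zone Q| = 77 + 20 − 10 = 87.00.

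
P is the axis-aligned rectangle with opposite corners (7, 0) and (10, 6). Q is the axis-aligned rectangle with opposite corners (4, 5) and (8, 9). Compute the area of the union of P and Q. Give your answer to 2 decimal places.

33.00

By inclusion–exclusion:
Individual areas: |P| = 18, |Q| = 16.
|P∩Q|: x∈[7,8], y∈[5,6] → 1·1 = 1.
|P ∪ Q| = 34 − 1 = 33.00.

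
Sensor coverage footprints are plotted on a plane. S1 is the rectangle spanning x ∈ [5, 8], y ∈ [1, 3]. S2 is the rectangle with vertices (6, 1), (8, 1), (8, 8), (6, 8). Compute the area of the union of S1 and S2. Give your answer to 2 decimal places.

By inclusion–exclusion:
Individual areas: |S1| = 6, |S2| = 14.
|S1∩S2|: x∈[6,8], y∈[1,3] → 2·2 = 4.
|S1 ∪ S2| = 20 − 4 = 16.00.

16.00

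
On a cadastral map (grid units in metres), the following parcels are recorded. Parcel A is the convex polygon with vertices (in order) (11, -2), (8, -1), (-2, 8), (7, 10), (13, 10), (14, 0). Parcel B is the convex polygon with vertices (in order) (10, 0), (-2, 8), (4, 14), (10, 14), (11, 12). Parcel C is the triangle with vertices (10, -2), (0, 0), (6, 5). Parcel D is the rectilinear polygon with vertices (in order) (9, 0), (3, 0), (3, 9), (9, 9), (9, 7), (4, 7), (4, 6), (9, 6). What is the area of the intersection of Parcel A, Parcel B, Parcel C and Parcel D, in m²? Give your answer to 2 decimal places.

The intersection is the polygon with vertices (6,5), (8.154,1.231), (4.444,3.704).
By the shoelace formula its area is 4.33.

4.33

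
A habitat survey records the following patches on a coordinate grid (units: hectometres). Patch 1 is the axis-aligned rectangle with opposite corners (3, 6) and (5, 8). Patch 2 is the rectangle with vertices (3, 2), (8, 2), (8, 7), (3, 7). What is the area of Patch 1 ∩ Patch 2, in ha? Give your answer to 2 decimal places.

|Patch 1∩Patch 2|: x∈[3,5], y∈[6,7] → 2·1 = 2.

2.00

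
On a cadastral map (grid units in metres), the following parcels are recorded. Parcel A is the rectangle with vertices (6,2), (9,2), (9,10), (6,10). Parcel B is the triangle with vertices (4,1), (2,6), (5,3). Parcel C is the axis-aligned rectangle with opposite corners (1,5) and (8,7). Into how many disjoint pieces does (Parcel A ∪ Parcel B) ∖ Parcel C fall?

(Parcel A ∪ Parcel B) ∖ Parcel C splits into 2 disjoint pieces (area 20, area 4.2).

2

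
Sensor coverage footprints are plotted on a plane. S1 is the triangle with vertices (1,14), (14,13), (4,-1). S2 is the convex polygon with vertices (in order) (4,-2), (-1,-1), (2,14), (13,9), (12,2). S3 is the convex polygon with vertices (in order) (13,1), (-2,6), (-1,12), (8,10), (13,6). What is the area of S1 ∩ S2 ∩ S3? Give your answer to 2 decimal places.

46.11

The intersection is the polygon with vertices (6.885,3.038), (2.929,4.357), (1.512,11.442), (8,10), (10.454,8.036).
By the shoelace formula its area is 46.11.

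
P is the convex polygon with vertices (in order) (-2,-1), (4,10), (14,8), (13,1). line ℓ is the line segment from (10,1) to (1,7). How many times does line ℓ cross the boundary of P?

The segment meets the boundary at (2,6.333).

1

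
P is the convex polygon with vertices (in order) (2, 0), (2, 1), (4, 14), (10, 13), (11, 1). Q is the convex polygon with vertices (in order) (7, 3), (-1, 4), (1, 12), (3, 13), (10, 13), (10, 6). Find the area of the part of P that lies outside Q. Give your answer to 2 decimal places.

35.12

|P| = 98.5, |P∩Q| = 63.3806.
|P ∖ Q| = |P| − |P∩Q| = 98.5 − 63.3806 = 35.12.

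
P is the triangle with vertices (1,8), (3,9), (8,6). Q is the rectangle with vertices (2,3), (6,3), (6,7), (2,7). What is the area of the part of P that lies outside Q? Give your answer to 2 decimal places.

5.18

|P| = 5.5, |P∩Q| = 0.3214.
|P ∖ Q| = |P| − |P∩Q| = 5.5 − 0.3214 = 5.18.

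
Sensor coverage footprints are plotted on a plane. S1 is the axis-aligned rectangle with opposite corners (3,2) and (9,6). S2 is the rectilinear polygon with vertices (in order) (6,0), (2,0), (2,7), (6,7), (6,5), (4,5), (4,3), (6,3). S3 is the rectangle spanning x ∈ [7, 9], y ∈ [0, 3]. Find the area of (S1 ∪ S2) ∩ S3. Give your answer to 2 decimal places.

2.00

The region (S1 ∪ S2) ∩ S3 is the polygon with vertices (9,2), (7,2), (7,3), (9,3).
By the shoelace formula its area is 2.00.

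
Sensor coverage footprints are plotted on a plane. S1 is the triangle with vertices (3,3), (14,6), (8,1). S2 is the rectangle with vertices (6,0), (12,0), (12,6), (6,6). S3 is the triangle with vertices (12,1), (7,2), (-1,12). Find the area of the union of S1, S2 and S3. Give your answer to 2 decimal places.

49.94

By inclusion–exclusion:
Individual areas: |S1| = 18.5, |S2| = 36, |S3| = 21.
|S1∩S2| = 14.3515.
|S1∩S3| = 6.8634.
|S2∩S3| = 11.1023.
|S1∩S2∩S3| = 6.7574.
|S1 ∪ S2 ∪ S3| = 75.5 − 32.3172 + 6.7574 = 49.94.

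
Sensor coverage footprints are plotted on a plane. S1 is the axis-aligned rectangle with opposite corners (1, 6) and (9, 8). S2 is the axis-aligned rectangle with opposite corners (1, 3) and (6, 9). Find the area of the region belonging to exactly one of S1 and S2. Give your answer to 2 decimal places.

|S1∩S2|: x∈[1,6], y∈[6,8] → 5·2 = 10.
|S1 △ S2| = |S1| + |S2| − 2·|S1∩S2| = 16 + 30 − 20 = 26.00.

26.00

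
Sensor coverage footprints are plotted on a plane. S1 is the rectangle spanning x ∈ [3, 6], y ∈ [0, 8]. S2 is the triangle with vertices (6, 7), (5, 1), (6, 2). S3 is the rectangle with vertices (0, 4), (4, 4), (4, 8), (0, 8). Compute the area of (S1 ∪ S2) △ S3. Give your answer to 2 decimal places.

|S1 ∪ S2| = 24.
|(S1 ∪ S2) ∩ S3| = 4.
|(S1 ∪ S2) △ S3| = 24 + 16 − 8 = 32.00.

32.00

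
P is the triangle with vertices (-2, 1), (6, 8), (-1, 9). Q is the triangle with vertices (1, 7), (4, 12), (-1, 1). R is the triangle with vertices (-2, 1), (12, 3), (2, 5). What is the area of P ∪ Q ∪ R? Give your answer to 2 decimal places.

By inclusion–exclusion:
Individual areas: |P| = 28.5, |Q| = 4, |R| = 24.
|P∩Q| = 3.0235.
|P∩R| = 1.1163.
|Q∩R| = 0.1653.
|P∩Q∩R| = 0.0579.
|P ∪ Q ∪ R| = 56.5 − 4.305 + 0.0579 = 52.25.

52.25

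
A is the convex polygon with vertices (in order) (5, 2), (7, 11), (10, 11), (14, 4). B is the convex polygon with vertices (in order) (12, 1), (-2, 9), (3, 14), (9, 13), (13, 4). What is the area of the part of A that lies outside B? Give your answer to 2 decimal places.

|A| = 49, |A∩B| = 40.2084.
|A ∖ B| = |A| − |A∩B| = 49 − 40.2084 = 8.79.

8.79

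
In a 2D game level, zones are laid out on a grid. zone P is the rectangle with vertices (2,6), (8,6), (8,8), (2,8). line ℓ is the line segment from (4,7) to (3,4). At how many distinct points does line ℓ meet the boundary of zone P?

1

The segment meets the boundary at (3.667,6).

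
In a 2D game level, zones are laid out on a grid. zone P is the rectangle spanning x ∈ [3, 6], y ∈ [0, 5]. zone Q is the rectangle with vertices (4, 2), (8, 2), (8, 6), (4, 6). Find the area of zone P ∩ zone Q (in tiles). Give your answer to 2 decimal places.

6.00

|zone P∩zone Q|: x∈[4,6], y∈[2,5] → 2·3 = 6.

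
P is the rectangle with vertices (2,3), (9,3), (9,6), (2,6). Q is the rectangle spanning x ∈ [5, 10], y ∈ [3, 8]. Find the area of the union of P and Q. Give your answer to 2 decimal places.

By inclusion–exclusion:
Individual areas: |P| = 21, |Q| = 25.
|P∩Q|: x∈[5,9], y∈[3,6] → 4·3 = 12.
|P ∪ Q| = 46 − 12 = 34.00.

34.00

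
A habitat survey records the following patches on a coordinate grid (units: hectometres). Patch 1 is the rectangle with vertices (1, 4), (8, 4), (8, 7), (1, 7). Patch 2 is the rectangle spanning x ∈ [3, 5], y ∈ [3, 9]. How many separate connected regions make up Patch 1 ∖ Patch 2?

Patch 1 ∖ Patch 2 splits into 2 disjoint pieces (area 9, area 6).

2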